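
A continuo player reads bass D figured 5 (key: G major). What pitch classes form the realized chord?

D, F#, A

The written figures 5 are shorthand for 5/3: the 3 is implied.
A third above D in this key is F#.
A fifth above D in this key is A.
Together with the bass D, this spells D major in root position.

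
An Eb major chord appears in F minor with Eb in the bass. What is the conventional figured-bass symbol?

no figures

Eb is the root of Eb major, so the chord is in root position.
A triad in root position is figured 5/3, conventionally abbreviated (no figures — root-position triad).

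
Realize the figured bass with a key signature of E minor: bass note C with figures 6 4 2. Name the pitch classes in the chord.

C, D, F#, A

A second above C in this key is D.
A fourth above C in this key is F#.
A sixth above C in this key is A.
Together with the bass C, this spells D dominant seventh in third inversion.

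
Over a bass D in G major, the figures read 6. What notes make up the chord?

D, F#, B

The written figures 6 are shorthand for 6/3: the 3 is implied.
A third above D in this key is F#.
A sixth above D in this key is B.
Together with the bass D, this spells B minor in first inversion.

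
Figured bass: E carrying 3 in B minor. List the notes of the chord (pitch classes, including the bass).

The written figures 3 are shorthand for 5/3: the 5 is implied.
A third above E in this key is G.
A fifth above E in this key is B.
Together with the bass E, this spells E minor in root position.

E, G, B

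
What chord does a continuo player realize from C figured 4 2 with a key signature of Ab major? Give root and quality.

The figures 4 2 indicate a seventh chord in third inversion.
In third inversion the root lies a second above the bass: a second above C in Ab major is Db.
The chord tones are C, Db, F, Ab, giving Db major seventh.

Db major seventh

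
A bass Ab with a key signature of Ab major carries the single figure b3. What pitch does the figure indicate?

Cb

Counting 2 letter steps above Ab lands on C; in Ab major, that letter is C.
The b3 figure lowers it a semitone, giving Cb.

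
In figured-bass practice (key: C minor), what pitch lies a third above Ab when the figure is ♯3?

C#

Counting 2 letter steps above Ab lands on C; in C minor, that letter is C.
The #3 figure raises it a semitone, giving C#.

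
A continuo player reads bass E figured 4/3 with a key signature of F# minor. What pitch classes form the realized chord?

E, G#, A, C#

The written figures 4/3 are shorthand for 6/4/3: the 6 is implied.
A third above E in this key is G#.
A fourth above E in this key is A.
A sixth above E in this key is C#.
Together with the bass E, this spells A major seventh in second inversion.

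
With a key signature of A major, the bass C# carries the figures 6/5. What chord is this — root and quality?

A major seventh

The figures 6/5 indicate a seventh chord in first inversion.
In first inversion the root lies a sixth above the bass: a sixth above C# in A major is A.
The chord tones are C#, E, G#, A, giving A major seventh.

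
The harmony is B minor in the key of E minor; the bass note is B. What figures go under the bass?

no figures

B is the root of B minor, so the chord is in root position.
A triad in root position is figured 5/3, conventionally abbreviated (no figures — root-position triad).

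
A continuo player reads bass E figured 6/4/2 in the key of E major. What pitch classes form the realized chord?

E, F#, A, C#

A second above E in this key is F#.
A fourth above E in this key is A.
A sixth above E in this key is C#.
Together with the bass E, this spells F# minor seventh in third inversion.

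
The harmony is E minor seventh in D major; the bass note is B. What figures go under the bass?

4/3

B is the fifth of E minor seventh, so the chord is in second inversion.
A seventh chord in second inversion is figured 6/4/3, conventionally abbreviated 4/3.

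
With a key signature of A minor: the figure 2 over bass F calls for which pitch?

G

Counting 1 letter step above F lands on G; in A minor, that letter is G.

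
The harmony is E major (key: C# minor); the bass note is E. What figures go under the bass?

no figures

E is the root of E major, so the chord is in root position.
A triad in root position is figured 5/3, conventionally abbreviated (no figures — root-position triad).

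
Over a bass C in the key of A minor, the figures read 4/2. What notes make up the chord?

C, D, F, A

The written figures 4/2 are shorthand for 6/4/2: the 6 is implied.
A second above C in this key is D.
A fourth above C in this key is F.
A sixth above C in this key is A.
Together with the bass C, this spells D minor seventh in third inversion.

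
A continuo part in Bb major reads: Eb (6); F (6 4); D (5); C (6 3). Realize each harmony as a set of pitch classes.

Eb, G, C | F, Bb, D | D, F, A | C, Eb, A

Eb (6/3): Eb, G, C.
F (6/4): F, Bb, D.
D (5/3): D, F, A.
C (6/3): C, Eb, A.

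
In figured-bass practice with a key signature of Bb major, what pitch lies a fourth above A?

Counting 3 letter steps above A lands on D; in Bb major, that letter is D.

D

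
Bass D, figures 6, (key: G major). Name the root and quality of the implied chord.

B minor

The figures 6 indicate a triad in first inversion.
In first inversion the root lies a sixth above the bass: a sixth above D in G major is B.
The chord tones are D, F#, B, giving B minor.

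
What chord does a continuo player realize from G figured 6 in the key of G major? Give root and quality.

E minor

The figures 6 indicate a triad in first inversion.
In first inversion the root lies a sixth above the bass: a sixth above G in G major is E.
The chord tones are G, B, E, giving E minor.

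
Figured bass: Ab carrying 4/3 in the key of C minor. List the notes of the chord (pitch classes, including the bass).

Ab, C, D, F

The written figures 4/3 are shorthand for 6/4/3: the 6 is implied.
A third above Ab in this key is C.
A fourth above Ab in this key is D.
A sixth above Ab in this key is F.
Together with the bass Ab, this spells D half-diminished seventh in second inversion.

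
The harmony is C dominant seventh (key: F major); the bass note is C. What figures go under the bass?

C is the root of C dominant seventh, so the chord is in root position.
A seventh chord in root position is figured 7/5/3, conventionally abbreviated 7.

7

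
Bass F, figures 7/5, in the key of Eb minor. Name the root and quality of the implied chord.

F half-diminished seventh

The figures 7/5 indicate a seventh chord in root position.
In root position the bass is the root, so the root is F.
The chord tones are F, Ab, Cb, Eb, giving F half-diminished seventh.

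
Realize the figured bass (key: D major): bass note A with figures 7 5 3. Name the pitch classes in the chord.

A, C#, E, G

A third above A in this key is C#.
A fifth above A in this key is E.
A seventh above A in this key is G.
Together with the bass A, this spells A dominant seventh in root position.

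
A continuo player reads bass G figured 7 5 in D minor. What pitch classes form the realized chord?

The written figures 7 5 are shorthand for 7/5/3: the 3 is implied.
A third above G in this key is Bb.
A fifth above G in this key is D.
A seventh above G in this key is F.
Together with the bass G, this spells G minor seventh in root position.

G, Bb, D, F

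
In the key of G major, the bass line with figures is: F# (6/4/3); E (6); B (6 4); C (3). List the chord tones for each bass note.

F#, A, B, D | E, G, C | B, E, G | C, E, G

F# (6/4/3): F#, A, B, D.
E (6/3): E, G, C.
B (6/4): B, E, G.
C (5/3): C, E, G.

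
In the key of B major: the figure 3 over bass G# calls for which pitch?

B

Counting 2 letter steps above G# lands on B; in B major, that letter is B.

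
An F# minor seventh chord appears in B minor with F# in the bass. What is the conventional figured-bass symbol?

7

F# is the root of F# minor seventh, so the chord is in root position.
A seventh chord in root position is figured 7/5/3, conventionally abbreviated 7.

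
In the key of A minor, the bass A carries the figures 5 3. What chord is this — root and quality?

The figures 5 3 indicate a triad in root position.
In root position the bass is the root, so the root is A.
The chord tones are A, C, E, giving A minor.

A minor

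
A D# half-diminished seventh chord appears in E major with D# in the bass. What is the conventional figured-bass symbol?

7

D# is the root of D# half-diminished seventh, so the chord is in root position.
A seventh chord in root position is figured 7/5/3, conventionally abbreviated 7.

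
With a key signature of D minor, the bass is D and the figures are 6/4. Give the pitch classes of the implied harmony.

A fourth above D in this key is G.
A sixth above D in this key is Bb.
Together with the bass D, this spells G minor in second inversion.

D, G, Bb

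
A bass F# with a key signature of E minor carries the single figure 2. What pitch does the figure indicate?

Counting 1 letter step above F# lands on G; in E minor, that letter is G.

G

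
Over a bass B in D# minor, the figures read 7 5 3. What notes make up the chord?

A third above B in this key is D#.
A fifth above B in this key is F#.
A seventh above B in this key is A#.
Together with the bass B, this spells B major seventh in root position.

B, D#, F#, A#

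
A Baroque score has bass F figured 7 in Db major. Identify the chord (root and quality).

The figures 7 indicate a seventh chord in root position.
In root position the bass is the root, so the root is F.
The chord tones are F, Ab, C, Eb, giving F minor seventh.

F minor seventh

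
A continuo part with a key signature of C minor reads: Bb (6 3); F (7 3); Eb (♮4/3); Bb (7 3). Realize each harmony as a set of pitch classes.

Bb, D, G | F, Ab, C, Eb | Eb, G, A, C | Bb, D, F, Ab

Bb (6/3): Bb, D, G.
F (7/5/3): F, Ab, C, Eb.
Eb (6/♮4/3): Eb, G, A, C.
Bb (7/5/3): Bb, D, F, Ab.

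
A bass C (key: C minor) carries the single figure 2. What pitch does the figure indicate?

Counting 1 letter step above C lands on D; in C minor, that letter is D.

D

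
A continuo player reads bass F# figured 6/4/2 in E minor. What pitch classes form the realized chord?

A second above F# in this key is G.
A fourth above F# in this key is B.
A sixth above F# in this key is D.
Together with the bass F#, this spells G major seventh in third inversion.

F#, G, B, D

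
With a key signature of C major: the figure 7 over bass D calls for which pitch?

C

Counting 6 letter steps above D lands on C; in C major, that letter is C.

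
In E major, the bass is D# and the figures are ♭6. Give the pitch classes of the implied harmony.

D#, F#, Bb

The written figures ♭6 are shorthand for 6/3: the 3 is implied.
A third above D# in this key is F#.
A sixth above D# in this key is B, lowered to Bb by the flat.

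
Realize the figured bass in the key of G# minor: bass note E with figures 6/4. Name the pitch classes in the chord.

A fourth above E in this key is A#.
A sixth above E in this key is C#.
Together with the bass E, this spells A# diminished in second inversion.

E, A#, C#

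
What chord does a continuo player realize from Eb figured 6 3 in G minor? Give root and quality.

C minor

The figures 6 3 indicate a triad in first inversion.
In first inversion the root lies a sixth above the bass: a sixth above Eb in G minor is C.
The chord tones are Eb, G, C, giving C minor.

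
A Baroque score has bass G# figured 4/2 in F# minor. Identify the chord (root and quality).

The figures 4/2 indicate a seventh chord in third inversion.
In third inversion the root lies a second above the bass: a second above G# in F# minor is A.
The chord tones are G#, A, C#, E, giving A major seventh.

A major seventh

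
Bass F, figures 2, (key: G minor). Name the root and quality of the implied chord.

The figures 2 indicate a seventh chord in third inversion.
In third inversion the root lies a second above the bass: a second above F in G minor is G.
The chord tones are F, G, Bb, D, giving G minor seventh.

G minor seventh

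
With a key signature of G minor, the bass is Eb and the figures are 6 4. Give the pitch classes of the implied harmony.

A fourth above Eb in this key is A.
A sixth above Eb in this key is C.
Together with the bass Eb, this spells A diminished in second inversion.

Eb, A, C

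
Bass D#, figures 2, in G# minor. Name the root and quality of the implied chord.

The figures 2 indicate a seventh chord in third inversion.
In third inversion the root lies a second above the bass: a second above D# in G# minor is E.
The chord tones are D#, E, G#, B, giving E major seventh.

E major seventh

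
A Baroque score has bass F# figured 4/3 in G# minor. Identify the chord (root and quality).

B major seventh

The figures 4/3 indicate a seventh chord in second inversion.
In second inversion the root lies a fourth above the bass: a fourth above F# in G# minor is B.
The chord tones are F#, A#, B, D#, giving B major seventh.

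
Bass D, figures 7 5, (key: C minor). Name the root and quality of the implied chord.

D half-diminished seventh

The figures 7 5 indicate a seventh chord in root position.
In root position the bass is the root, so the root is D.
The chord tones are D, F, Ab, C, giving D half-diminished seventh.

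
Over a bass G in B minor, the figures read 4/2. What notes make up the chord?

The written figures 4/2 are shorthand for 6/4/2: the 6 is implied.
A second above G in this key is A.
A fourth above G in this key is C#.
A sixth above G in this key is E.
Together with the bass G, this spells A dominant seventh in third inversion.

G, A, C#, E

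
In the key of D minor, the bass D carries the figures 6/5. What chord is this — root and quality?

Bb major seventh

The figures 6/5 indicate a seventh chord in first inversion.
In first inversion the root lies a sixth above the bass: a sixth above D in D minor is Bb.
The chord tones are D, F, A, Bb, giving Bb major seventh.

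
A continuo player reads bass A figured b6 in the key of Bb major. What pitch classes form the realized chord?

The written figures b6 are shorthand for 6/3: the 3 is implied.
A third above A in this key is C.
A sixth above A in this key is F, lowered to Fb by the flat.

A, C, Fb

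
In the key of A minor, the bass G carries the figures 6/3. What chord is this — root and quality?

E minor

The figures 6/3 indicate a triad in first inversion.
In first inversion the root lies a sixth above the bass: a sixth above G in A minor is E.
The chord tones are G, B, E, giving E minor.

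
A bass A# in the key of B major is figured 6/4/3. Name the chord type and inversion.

Intervals of 6/4/3 above the bass form a seventh chord; the bass is the fifth, so this is second inversion.

seventh chord, second inversion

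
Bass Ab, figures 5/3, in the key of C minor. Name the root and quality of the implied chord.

The figures 5/3 indicate a triad in root position.
In root position the bass is the root, so the root is Ab.
The chord tones are Ab, C, Eb, giving Ab major.

Ab major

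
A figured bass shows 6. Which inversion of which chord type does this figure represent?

6 is shorthand for 6/3.
Intervals of 6/3 above the bass form a triad; the bass is the third, so this is first inversion.

triad, first inversion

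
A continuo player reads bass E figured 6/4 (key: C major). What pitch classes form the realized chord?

A fourth above E in this key is A.
A sixth above E in this key is C.
Together with the bass E, this spells A minor in second inversion.

E, A, C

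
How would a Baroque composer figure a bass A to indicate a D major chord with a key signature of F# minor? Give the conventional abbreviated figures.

A is the fifth of D major, so the chord is in second inversion.
A triad in second inversion is figured 6/4, conventionally abbreviated 6/4.

6/4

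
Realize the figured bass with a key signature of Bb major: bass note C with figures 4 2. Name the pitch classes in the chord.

C, D, F, A

The written figures 4 2 are shorthand for 6/4/2: the 6 is implied.
A second above C in this key is D.
A fourth above C in this key is F.
A sixth above C in this key is A.
Together with the bass C, this spells D minor seventh in third inversion.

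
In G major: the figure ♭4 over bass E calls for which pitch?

Ab

Counting 3 letter steps above E lands on A; in G major, that letter is A.
The b4 figure lowers it a semitone, giving Ab.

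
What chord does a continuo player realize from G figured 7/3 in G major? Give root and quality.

The figures 7/3 indicate a seventh chord in root position.
In root position the bass is the root, so the root is G.
The chord tones are G, B, D, F#, giving G major seventh.

G major seventh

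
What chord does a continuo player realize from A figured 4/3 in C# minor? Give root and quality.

The figures 4/3 indicate a seventh chord in second inversion.
In second inversion the root lies a fourth above the bass: a fourth above A in C# minor is D#.
The chord tones are A, C#, D#, F#, giving D# half-diminished seventh.

D# half-diminished seventh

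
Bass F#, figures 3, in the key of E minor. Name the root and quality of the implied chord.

F# diminished

The figures 3 indicate a triad in root position.
In root position the bass is the root, so the root is F#.
The chord tones are F#, A, C, giving F# diminished.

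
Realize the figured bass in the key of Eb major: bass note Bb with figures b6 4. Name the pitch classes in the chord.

A fourth above Bb in this key is Eb.
A sixth above Bb in this key is G, lowered to Gb by the flat.
Together with the bass Bb, this spells Eb minor in second inversion.

Bb, Eb, Gb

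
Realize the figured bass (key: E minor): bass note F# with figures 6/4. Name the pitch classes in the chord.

F#, B, D

A fourth above F# in this key is B.
A sixth above F# in this key is D.
Together with the bass F#, this spells B minor in second inversion.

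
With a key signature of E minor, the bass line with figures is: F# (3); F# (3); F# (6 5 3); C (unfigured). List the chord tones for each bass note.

F# (5/3): F#, A, C.
F# (5/3): F#, A, C.
F# (6/5/3): F#, A, C, D.
C (5/3): C, E, G.

F#, A, C | F#, A, C | F#, A, C, D | C, E, G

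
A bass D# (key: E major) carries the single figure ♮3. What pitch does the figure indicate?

Counting 2 letter steps above D# lands on F; in E major, that letter is F#.
The ♮3 figure makes it natural, giving F.

F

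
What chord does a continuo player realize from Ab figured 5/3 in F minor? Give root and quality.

The figures 5/3 indicate a triad in root position.
In root position the bass is the root, so the root is Ab.
The chord tones are Ab, C, Eb, giving Ab major.

Ab major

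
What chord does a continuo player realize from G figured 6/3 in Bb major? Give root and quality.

Eb major

The figures 6/3 indicate a triad in first inversion.
In first inversion the root lies a sixth above the bass: a sixth above G in Bb major is Eb.
The chord tones are G, Bb, Eb, giving Eb major.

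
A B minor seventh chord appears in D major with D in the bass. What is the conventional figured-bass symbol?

6/5

D is the third of B minor seventh, so the chord is in first inversion.
A seventh chord in first inversion is figured 6/5/3, conventionally abbreviated 6/5.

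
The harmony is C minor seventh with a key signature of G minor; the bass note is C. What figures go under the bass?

C is the root of C minor seventh, so the chord is in root position.
A seventh chord in root position is figured 7/5/3, conventionally abbreviated 7.

7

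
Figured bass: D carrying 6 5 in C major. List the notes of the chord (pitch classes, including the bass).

D, F, A, B

The written figures 6 5 are shorthand for 6/5/3: the 3 is implied.
A third above D in this key is F.
A fifth above D in this key is A.
A sixth above D in this key is B.
Together with the bass D, this spells B half-diminished seventh in first inversion.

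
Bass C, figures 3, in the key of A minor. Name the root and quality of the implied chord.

C major

The figures 3 indicate a triad in root position.
In root position the bass is the root, so the root is C.
The chord tones are C, E, G, giving C major.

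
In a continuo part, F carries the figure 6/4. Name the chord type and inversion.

triad, second inversion

Intervals of 6/4 above the bass form a triad; the bass is the fifth, so this is second inversion.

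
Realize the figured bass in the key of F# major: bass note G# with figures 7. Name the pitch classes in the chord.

The written figures 7 are shorthand for 7/5/3: the 5/3 are implied.
A third above G# in this key is B.
A fifth above G# in this key is D#.
A seventh above G# in this key is F#.
Together with the bass G#, this spells G# minor seventh in root position.

G#, B, D#, F#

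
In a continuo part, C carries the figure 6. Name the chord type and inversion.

6 is shorthand for 6/3.
Intervals of 6/3 above the bass form a triad; the bass is the third, so this is first inversion.

triad, first inversion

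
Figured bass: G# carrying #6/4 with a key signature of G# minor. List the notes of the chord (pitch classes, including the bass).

A fourth above G# in this key is C#.
A sixth above G# in this key is E, raised to E# by the sharp.
Together with the bass G#, this spells C# major in second inversion.

G#, C#, E#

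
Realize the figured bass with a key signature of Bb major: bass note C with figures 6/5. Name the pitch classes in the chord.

C, Eb, G, A

The written figures 6/5 are shorthand for 6/5/3: the 3 is implied.
A third above C in this key is Eb.
A fifth above C in this key is G.
A sixth above C in this key is A.
Together with the bass C, this spells A half-diminished seventh in first inversion.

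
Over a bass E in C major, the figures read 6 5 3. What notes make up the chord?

E, G, B, C

A third above E in this key is G.
A fifth above E in this key is B.
A sixth above E in this key is C.
Together with the bass E, this spells C major seventh in first inversion.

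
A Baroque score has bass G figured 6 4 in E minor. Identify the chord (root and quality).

C major

The figures 6 4 indicate a triad in second inversion.
In second inversion the root lies a fourth above the bass: a fourth above G in E minor is C.
The chord tones are G, C, E, giving C major.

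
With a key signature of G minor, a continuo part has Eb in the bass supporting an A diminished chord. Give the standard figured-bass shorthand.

Eb is the fifth of A diminished, so the chord is in second inversion.
A triad in second inversion is figured 6/4, conventionally abbreviated 6/4.

6/4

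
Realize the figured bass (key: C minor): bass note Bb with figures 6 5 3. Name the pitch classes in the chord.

A third above Bb in this key is D.
A fifth above Bb in this key is F.
A sixth above Bb in this key is G.
Together with the bass Bb, this spells G minor seventh in first inversion.

Bb, D, F, G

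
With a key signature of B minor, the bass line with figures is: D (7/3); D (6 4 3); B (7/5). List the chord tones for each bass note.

D, F#, A, C# | D, F#, G, B | B, D, F#, A

D (7/5/3): D, F#, A, C#.
D (6/4/3): D, F#, G, B.
B (7/5/3): B, D, F#, A.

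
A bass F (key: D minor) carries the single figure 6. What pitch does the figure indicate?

D

Counting 5 letter steps above F lands on D; in D minor, that letter is D.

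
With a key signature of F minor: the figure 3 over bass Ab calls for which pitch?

Counting 2 letter steps above Ab lands on C; in F minor, that letter is C.

C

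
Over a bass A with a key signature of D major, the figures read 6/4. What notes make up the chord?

A, D, F#

A fourth above A in this key is D.
A sixth above A in this key is F#.
Together with the bass A, this spells D major in second inversion.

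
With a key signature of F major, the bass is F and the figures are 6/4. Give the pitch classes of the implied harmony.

F, Bb, D

A fourth above F in this key is Bb.
A sixth above F in this key is D.
Together with the bass F, this spells Bb major in second inversion.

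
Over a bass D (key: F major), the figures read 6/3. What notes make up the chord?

A third above D in this key is F.
A sixth above D in this key is Bb.
Together with the bass D, this spells Bb major in first inversion.

D, F, Bb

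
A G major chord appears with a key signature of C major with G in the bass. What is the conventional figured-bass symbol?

no figures

G is the root of G major, so the chord is in root position.
A triad in root position is figured 5/3, conventionally abbreviated (no figures — root-position triad).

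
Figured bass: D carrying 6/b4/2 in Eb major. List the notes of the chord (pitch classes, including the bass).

D, Eb, Gb, Bb

A second above D in this key is Eb.
A fourth above D in this key is G, lowered to Gb by the flat.
A sixth above D in this key is Bb.
Together with the bass D, this spells Eb minor-major seventh in third inversion.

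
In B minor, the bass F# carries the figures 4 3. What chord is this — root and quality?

The figures 4 3 indicate a seventh chord in second inversion.
In second inversion the root lies a fourth above the bass: a fourth above F# in B minor is B.
The chord tones are F#, A, B, D, giving B minor seventh.

B minor seventh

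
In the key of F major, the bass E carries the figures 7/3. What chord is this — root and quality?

The figures 7/3 indicate a seventh chord in root position.
In root position the bass is the root, so the root is E.
The chord tones are E, G, Bb, D, giving E half-diminished seventh.

E half-diminished seventh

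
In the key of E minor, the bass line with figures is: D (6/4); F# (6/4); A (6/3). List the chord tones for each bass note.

D, G, B | F#, B, D | A, C, F#

D (6/4): D, G, B.
F# (6/4): F#, B, D.
A (6/3): A, C, F#.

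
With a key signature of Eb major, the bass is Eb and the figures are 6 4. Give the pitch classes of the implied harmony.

Eb, Ab, C

A fourth above Eb in this key is Ab.
A sixth above Eb in this key is C.
Together with the bass Eb, this spells Ab major in second inversion.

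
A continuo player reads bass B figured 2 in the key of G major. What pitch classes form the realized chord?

The written figures 2 are shorthand for 6/4/2: the 6/4 are implied.
A second above B in this key is C.
A fourth above B in this key is E.
A sixth above B in this key is G.
Together with the bass B, this spells C major seventh in third inversion.

B, C, E, G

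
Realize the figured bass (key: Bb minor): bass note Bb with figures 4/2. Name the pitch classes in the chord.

The written figures 4/2 are shorthand for 6/4/2: the 6 is implied.
A second above Bb in this key is C.
A fourth above Bb in this key is Eb.
A sixth above Bb in this key is Gb.
Together with the bass Bb, this spells C half-diminished seventh in third inversion.

Bb, C, Eb, Gb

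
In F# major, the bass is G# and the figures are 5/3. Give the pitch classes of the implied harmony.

A third above G# in this key is B.
A fifth above G# in this key is D#.
Together with the bass G#, this spells G# minor in root position.

G#, B, D#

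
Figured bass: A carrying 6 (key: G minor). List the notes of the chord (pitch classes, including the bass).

A, C, F

The written figures 6 are shorthand for 6/3: the 3 is implied.
A third above A in this key is C.
A sixth above A in this key is F.
Together with the bass A, this spells F major in first inversion.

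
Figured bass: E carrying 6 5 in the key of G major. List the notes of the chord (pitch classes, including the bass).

E, G, B, C

The written figures 6 5 are shorthand for 6/5/3: the 3 is implied.
A third above E in this key is G.
A fifth above E in this key is B.
A sixth above E in this key is C.
Together with the bass E, this spells C major seventh in first inversion.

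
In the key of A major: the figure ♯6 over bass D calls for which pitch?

Counting 5 letter steps above D lands on B; in A major, that letter is B.
The #6 figure raises it a semitone, giving B#.

B#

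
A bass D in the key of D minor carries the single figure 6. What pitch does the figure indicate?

Counting 5 letter steps above D lands on B; in D minor, that letter is Bb.

Bb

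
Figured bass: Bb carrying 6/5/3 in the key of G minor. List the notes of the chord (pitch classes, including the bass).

Bb, D, F, G

A third above Bb in this key is D.
A fifth above Bb in this key is F.
A sixth above Bb in this key is G.
Together with the bass Bb, this spells G minor seventh in first inversion.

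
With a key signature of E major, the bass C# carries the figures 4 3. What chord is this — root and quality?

F# minor seventh

The figures 4 3 indicate a seventh chord in second inversion.
In second inversion the root lies a fourth above the bass: a fourth above C# in E major is F#.
The chord tones are C#, E, F#, A, giving F# minor seventh.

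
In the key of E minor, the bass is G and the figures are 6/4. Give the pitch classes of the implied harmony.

G, C, E

A fourth above G in this key is C.
A sixth above G in this key is E.
Together with the bass G, this spells C major in second inversion.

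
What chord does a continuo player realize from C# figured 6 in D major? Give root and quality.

The figures 6 indicate a triad in first inversion.
In first inversion the root lies a sixth above the bass: a sixth above C# in D major is A.
The chord tones are C#, E, A, giving A major.

A major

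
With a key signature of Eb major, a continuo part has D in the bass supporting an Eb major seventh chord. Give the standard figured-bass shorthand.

4/2

D is the seventh of Eb major seventh, so the chord is in third inversion.
A seventh chord in third inversion is figured 6/4/2, conventionally abbreviated 4/2.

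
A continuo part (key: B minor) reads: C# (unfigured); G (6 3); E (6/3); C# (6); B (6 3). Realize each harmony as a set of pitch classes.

C#, E, G | G, B, E | E, G, C# | C#, E, A | B, D, G

C# (5/3): C#, E, G.
G (6/3): G, B, E.
E (6/3): E, G, C#.
C# (6/3): C#, E, A.
B (6/3): B, D, G.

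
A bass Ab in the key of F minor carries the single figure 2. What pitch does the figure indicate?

Bb

Counting 1 letter step above Ab lands on B; in F minor, that letter is Bb.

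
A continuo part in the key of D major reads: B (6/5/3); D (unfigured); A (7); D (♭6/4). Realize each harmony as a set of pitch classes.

B (6/5/3): B, D, F#, G.
D (5/3): D, F#, A.
A (7/5/3): A, C#, E, G.
D (b6/4): D, G, Bb.

B, D, F#, G | D, F#, A | A, C#, E, G | D, G, Bb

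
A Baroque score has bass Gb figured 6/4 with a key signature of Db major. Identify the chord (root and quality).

C diminished

The figures 6/4 indicate a triad in second inversion.
In second inversion the root lies a fourth above the bass: a fourth above Gb in Db major is C.
The chord tones are Gb, C, Eb, giving C diminished.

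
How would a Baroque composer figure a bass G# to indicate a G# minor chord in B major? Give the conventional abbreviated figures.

G# is the root of G# minor, so the chord is in root position.
A triad in root position is figured 5/3, conventionally abbreviated (no figures — root-position triad).

no figures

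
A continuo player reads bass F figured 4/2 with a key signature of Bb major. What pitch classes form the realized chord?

The written figures 4/2 are shorthand for 6/4/2: the 6 is implied.
A second above F in this key is G.
A fourth above F in this key is Bb.
A sixth above F in this key is D.
Together with the bass F, this spells G minor seventh in third inversion.

F, G, Bb, D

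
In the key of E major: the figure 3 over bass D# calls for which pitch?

F#

Counting 2 letter steps above D# lands on F; in E major, that letter is F#.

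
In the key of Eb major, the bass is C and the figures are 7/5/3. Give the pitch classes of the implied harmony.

C, Eb, G, Bb

A third above C in this key is Eb.
A fifth above C in this key is G.
A seventh above C in this key is Bb.
Together with the bass C, this spells C minor seventh in root position.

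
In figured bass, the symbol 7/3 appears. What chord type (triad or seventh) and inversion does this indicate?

7/3 is shorthand for 7/5/3.
Intervals of 7/5/3 above the bass form a seventh chord; the bass is the root, so this is root position.

seventh chord, root position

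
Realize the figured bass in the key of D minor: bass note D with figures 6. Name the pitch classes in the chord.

The written figures 6 are shorthand for 6/3: the 3 is implied.
A third above D in this key is F.
A sixth above D in this key is Bb.
Together with the bass D, this spells Bb major in first inversion.

D, F, Bb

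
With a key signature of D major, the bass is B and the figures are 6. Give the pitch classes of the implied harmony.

The written figures 6 are shorthand for 6/3: the 3 is implied.
A third above B in this key is D.
A sixth above B in this key is G.
Together with the bass B, this spells G major in first inversion.

B, D, G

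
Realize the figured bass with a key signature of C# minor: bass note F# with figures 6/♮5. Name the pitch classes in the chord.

The written figures 6/♮5 are shorthand for 6/5/3: the 3 is implied.
A third above F# in this key is A.
A fifth above F# in this key is C#, made natural (C) by the ♮ figure.
A sixth above F# in this key is D#.
Together with the bass F#, this spells D# diminished seventh in first inversion.

F#, A, C, D#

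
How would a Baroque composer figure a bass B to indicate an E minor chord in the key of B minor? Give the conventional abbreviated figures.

B is the fifth of E minor, so the chord is in second inversion.
A triad in second inversion is figured 6/4, conventionally abbreviated 6/4.

6/4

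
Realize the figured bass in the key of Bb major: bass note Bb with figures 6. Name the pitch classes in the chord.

Bb, D, G

The written figures 6 are shorthand for 6/3: the 3 is implied.
A third above Bb in this key is D.
A sixth above Bb in this key is G.
Together with the bass Bb, this spells G minor in first inversion.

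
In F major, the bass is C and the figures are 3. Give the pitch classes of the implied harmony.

C, E, G

The written figures 3 are shorthand for 5/3: the 5 is implied.
A third above C in this key is E.
A fifth above C in this key is G.
Together with the bass C, this spells C major in root position.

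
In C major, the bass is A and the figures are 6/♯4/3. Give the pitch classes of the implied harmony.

A, C, D#, F

A third above A in this key is C.
A fourth above A in this key is D, raised to D# by the sharp.
A sixth above A in this key is F.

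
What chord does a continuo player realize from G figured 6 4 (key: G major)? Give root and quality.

C major

The figures 6 4 indicate a triad in second inversion.
In second inversion the root lies a fourth above the bass: a fourth above G in G major is C.
The chord tones are G, C, E, giving C major.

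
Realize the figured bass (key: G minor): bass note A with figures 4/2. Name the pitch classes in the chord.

A, Bb, D, F

The written figures 4/2 are shorthand for 6/4/2: the 6 is implied.
A second above A in this key is Bb.
A fourth above A in this key is D.
A sixth above A in this key is F.
Together with the bass A, this spells Bb major seventh in third inversion.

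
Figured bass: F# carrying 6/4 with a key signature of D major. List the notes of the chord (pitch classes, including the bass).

F#, B, D

A fourth above F# in this key is B.
A sixth above F# in this key is D.
Together with the bass F#, this spells B minor in second inversion.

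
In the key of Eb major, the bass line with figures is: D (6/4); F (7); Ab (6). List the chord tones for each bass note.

D (6/4): D, G, Bb.
F (7/5/3): F, Ab, C, Eb.
Ab (6/3): Ab, C, F.

D, G, Bb | F, Ab, C, Eb | Ab, C, F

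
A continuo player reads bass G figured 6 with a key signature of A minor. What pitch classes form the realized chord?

G, B, E

The written figures 6 are shorthand for 6/3: the 3 is implied.
A third above G in this key is B.
A sixth above G in this key is E.
Together with the bass G, this spells E minor in first inversion.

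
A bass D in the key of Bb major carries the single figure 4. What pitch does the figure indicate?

Counting 3 letter steps above D lands on G; in Bb major, that letter is G.

G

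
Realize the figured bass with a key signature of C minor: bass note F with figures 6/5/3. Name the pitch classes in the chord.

A third above F in this key is Ab.
A fifth above F in this key is C.
A sixth above F in this key is D.
Together with the bass F, this spells D half-diminished seventh in first inversion.

F, Ab, C, D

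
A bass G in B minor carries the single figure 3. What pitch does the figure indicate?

B

Counting 2 letter steps above G lands on B; in B minor, that letter is B.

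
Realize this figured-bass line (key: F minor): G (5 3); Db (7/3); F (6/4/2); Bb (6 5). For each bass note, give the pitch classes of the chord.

G (5/3): G, Bb, Db.
Db (7/5/3): Db, F, Ab, C.
F (6/4/2): F, G, Bb, Db.
Bb (6/5/3): Bb, Db, F, G.

G, Bb, Db | Db, F, Ab, C | F, G, Bb, Db | Bb, Db, F, G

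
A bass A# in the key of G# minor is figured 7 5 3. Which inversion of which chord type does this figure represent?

Intervals of 7/5/3 above the bass form a seventh chord; the bass is the root, so this is root position.

seventh chord, root position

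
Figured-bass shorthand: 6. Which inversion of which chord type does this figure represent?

triad, first inversion

6 is shorthand for 6/3.
Intervals of 6/3 above the bass form a triad; the bass is the third, so this is first inversion.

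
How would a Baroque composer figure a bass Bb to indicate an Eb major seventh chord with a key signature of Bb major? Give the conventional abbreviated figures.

Bb is the fifth of Eb major seventh, so the chord is in second inversion.
A seventh chord in second inversion is figured 6/4/3, conventionally abbreviated 4/3.

4/3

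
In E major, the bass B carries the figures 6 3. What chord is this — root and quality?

G# minor

The figures 6 3 indicate a triad in first inversion.
In first inversion the root lies a sixth above the bass: a sixth above B in E major is G#.
The chord tones are B, D#, G#, giving G# minor.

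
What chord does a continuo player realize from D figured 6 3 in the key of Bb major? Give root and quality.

The figures 6 3 indicate a triad in first inversion.
In first inversion the root lies a sixth above the bass: a sixth above D in Bb major is Bb.
The chord tones are D, F, Bb, giving Bb major.

Bb major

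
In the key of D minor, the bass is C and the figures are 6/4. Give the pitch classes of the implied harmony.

A fourth above C in this key is F.
A sixth above C in this key is A.
Together with the bass C, this spells F major in second inversion.

C, F, A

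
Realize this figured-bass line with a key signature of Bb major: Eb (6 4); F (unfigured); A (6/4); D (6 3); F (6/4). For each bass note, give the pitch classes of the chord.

Eb, A, C | F, A, C | A, D, F | D, F, Bb | F, Bb, D

Eb (6/4): Eb, A, C.
F (5/3): F, A, C.
A (6/4): A, D, F.
D (6/3): D, F, Bb.
F (6/4): F, Bb, D.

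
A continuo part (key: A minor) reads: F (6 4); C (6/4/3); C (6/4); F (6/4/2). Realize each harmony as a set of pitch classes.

F (6/4): F, B, D.
C (6/4/3): C, E, F, A.
C (6/4): C, F, A.
F (6/4/2): F, G, B, D.

F, B, D | C, E, F, A | C, F, A | F, G, B, D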